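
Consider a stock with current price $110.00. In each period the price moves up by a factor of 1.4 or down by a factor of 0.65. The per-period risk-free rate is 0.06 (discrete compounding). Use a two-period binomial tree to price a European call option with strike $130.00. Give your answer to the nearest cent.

Risk-neutral probability p = (1 + 0.06 − 0.65)/(1.4 − 0.65) = 0.4100/0.7500 = 0.5467
Terminal stock prices: S_uu = 215.6, S_ud = 100.1, S_dd = 46.48
Terminal payoffs (S − K): max(85.6, 0) = 85.6, max(-29.9, 0) = 0, max(-83.53, 0) = 0
Node u (S = 154): V_u = 1/1.06·[0.5467·85.6000 + 0.4533·0.0000] = 44.1459
Node d (S = 71.5): V_d = 1/1.06·[0.5467·0.0000 + 0.4533·0.0000] = 0.0000
Node 0 (S = 110): V_0 = 1/1.06·[0.5467·44.1459 + 0.4533·0.0000] = 22.7671

$22.77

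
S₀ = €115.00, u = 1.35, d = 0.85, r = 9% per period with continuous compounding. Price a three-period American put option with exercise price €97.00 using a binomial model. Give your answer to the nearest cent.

€3.04

Risk-neutral probability p = (e^0.09 − 0.85)/(1.35 − 0.85) = 0.2442/0.5000 = 0.4883
Terminal stock prices: S_uuu = 282.9, S_uud = 178.1, S_udd = 112.2, S_ddd = 70.62
Terminal payoffs (K − S): max(-185.9, 0) = 0, max(-81.15, 0) = 0, max(-15.17, 0) = 0, max(26.38, 0) = 26.38
Node uu (S = 209.6): continuation = e^(−0.09)·[0.4883·0.0000 + 0.5117·0.0000] = 0.0000; exercise value = 0.0000 ≤ continuation, so V_uu = 0.0000
Node ud (S = 132): continuation = e^(−0.09)·[0.4883·0.0000 + 0.5117·0.0000] = 0.0000; exercise value = 0.0000 ≤ continuation, so V_ud = 0.0000
Node dd (S = 83.09): continuation = e^(−0.09)·[0.4883·0.0000 + 0.5117·26.3756] = 12.3336; exercise value = 13.9125 > continuation, so V_dd = 13.9125 (exercise)
Node u (S = 155.2): continuation = e^(−0.09)·[0.4883·0.0000 + 0.5117·0.0000] = 0.0000; exercise value = 0.0000 ≤ continuation, so V_u = 0.0000
Node d (S = 97.75): continuation = e^(−0.09)·[0.4883·0.0000 + 0.5117·13.9125] = 6.5057; exercise value = 0.0000 ≤ continuation, so V_d = 6.5057
Node 0 (S = 115): continuation = e^(−0.09)·[0.4883·0.0000 + 0.5117·6.5057] = 3.0421; exercise value = 0.0000 ≤ continuation, so V_0 = 3.0421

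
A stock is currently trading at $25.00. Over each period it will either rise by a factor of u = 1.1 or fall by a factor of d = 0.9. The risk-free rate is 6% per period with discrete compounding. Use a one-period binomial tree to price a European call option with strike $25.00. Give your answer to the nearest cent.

$1.89

Risk-neutral probability p = (1 + 0.06 − 0.9)/(1.1 − 0.9) = 0.1600/0.2000 = 0.8000
Terminal stock prices: S_u = 27.5, S_d = 22.5
Terminal payoffs (S − K): max(2.5, 0) = 2.5, max(-2.5, 0) = 0
Node 0 (S = 25): V_0 = 1/1.06·[0.8000·2.5000 + 0.2000·0.0000] = 1.8868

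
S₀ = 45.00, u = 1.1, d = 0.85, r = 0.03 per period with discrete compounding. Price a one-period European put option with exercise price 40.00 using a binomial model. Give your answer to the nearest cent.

0.48

Risk-neutral probability p = (1 + 0.03 − 0.85)/(1.1 − 0.85) = 0.1800/0.2500 = 0.7200
Terminal stock prices: S_u = 49.5, S_d = 38.25
Terminal payoffs (K − S): max(-9.5, 0) = 0, max(1.75, 0) = 1.75
Node 0 (S = 45): V_0 = 1/1.03·[0.7200·0.0000 + 0.2800·1.7500] = 0.4757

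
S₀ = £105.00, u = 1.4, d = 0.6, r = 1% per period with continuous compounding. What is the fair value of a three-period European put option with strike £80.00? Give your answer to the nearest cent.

£16.04

Risk-neutral probability p = (e^0.01 − 0.6)/(1.4 − 0.6) = 0.4101/0.8000 = 0.5126
Terminal stock prices: S_uuu = 288.1, S_uud = 123.5, S_udd = 52.92, S_ddd = 22.68
Terminal payoffs (K − S): max(-208.1, 0) = 0, max(-43.48, 0) = 0, max(27.08, 0) = 27.08, max(57.32, 0) = 57.32
Node uu (S = 205.8): V_uu = e^(−0.01)·[0.5126·0.0000 + 0.4874·0.0000] = 0.0000
Node ud (S = 88.2): V_ud = e^(−0.01)·[0.5126·0.0000 + 0.4874·27.0800] = 13.0685
Node dd (S = 37.8): V_dd = e^(−0.01)·[0.5126·27.0800 + 0.4874·57.3200] = 41.4040
Node u (S = 147): V_u = e^(−0.01)·[0.5126·0.0000 + 0.4874·13.0685] = 6.3067
Node d (S = 63): V_d = e^(−0.01)·[0.5126·13.0685 + 0.4874·41.4040] = 26.6128
Node 0 (S = 105): V_0 = e^(−0.01)·[0.5126·6.3067 + 0.4874·26.6128] = 16.0434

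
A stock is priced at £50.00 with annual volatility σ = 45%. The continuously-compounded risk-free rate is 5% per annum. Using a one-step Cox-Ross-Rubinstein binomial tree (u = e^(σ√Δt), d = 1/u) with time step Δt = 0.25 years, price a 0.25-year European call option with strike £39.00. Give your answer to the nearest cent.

CRR parameters: u = e^(σ√Δt) = e^(0.45·√0.25) = 1.2523, d = 1/u = 0.7985
Per-period rate: rΔt = 0.05·0.25 = 0.0125, so R = e^0.0125 = 1.0126
Risk-neutral probability p = (e^0.0125 − 0.7985)/(1.2523 − 0.7985) = 0.2141/0.4538 = 0.4717
Terminal stock prices: S_u = 62.62, S_d = 39.93
Terminal payoffs (S − K): max(23.62, 0) = 23.62, max(0.9258, 0) = 0.9258
Node 0 (S = 50): V_0 = e^(−0.0125)·[0.4717·23.6161 + 0.5283·0.9258] = 11.4845

£11.48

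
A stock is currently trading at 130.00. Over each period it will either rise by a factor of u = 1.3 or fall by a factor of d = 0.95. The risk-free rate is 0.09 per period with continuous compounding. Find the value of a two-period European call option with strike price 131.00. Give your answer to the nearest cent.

Risk-neutral probability p = (e^0.09 − 0.95)/(1.3 − 0.95) = 0.1442/0.3500 = 0.4119
Terminal stock prices: S_uu = 219.7, S_ud = 160.5, S_dd = 117.3
Terminal payoffs (S − K): max(88.7, 0) = 88.7, max(29.55, 0) = 29.55, max(-13.67, 0) = 0
Node u (S = 169): V_u = e^(−0.09)·[0.4119·88.7000 + 0.5881·29.5500] = 49.2750
Node d (S = 123.5): V_d = e^(−0.09)·[0.4119·29.5500 + 0.5881·0.0000] = 11.1248
Node 0 (S = 130): V_0 = e^(−0.09)·[0.4119·49.2750 + 0.5881·11.1248] = 24.5298

24.53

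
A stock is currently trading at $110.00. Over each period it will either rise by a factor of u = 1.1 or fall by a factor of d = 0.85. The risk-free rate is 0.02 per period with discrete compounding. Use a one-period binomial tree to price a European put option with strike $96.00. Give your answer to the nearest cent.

$0.78

Risk-neutral probability p = (1 + 0.02 − 0.85)/(1.1 − 0.85) = 0.1700/0.2500 = 0.6800
Terminal stock prices: S_u = 121, S_d = 93.5
Terminal payoffs (K − S): max(-25, 0) = 0, max(2.5, 0) = 2.5
Node 0 (S = 110): V_0 = 1/1.02·[0.6800·0.0000 + 0.3200·2.5000] = 0.7843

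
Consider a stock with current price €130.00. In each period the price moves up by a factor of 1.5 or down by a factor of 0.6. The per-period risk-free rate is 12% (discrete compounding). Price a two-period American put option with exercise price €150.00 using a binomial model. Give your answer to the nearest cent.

€33.56

Risk-neutral probability p = (1 + 0.12 − 0.6)/(1.5 − 0.6) = 0.5200/0.9000 = 0.5778
Terminal stock prices: S_uu = 292.5, S_ud = 117, S_dd = 46.8
Terminal payoffs (K − S): max(-142.5, 0) = 0, max(33, 0) = 33, max(103.2, 0) = 103.2
Node u (S = 195): continuation = 1/1.12·[0.5778·0.0000 + 0.4222·33.0000] = 12.4405; exercise value = 0.0000 ≤ continuation, so V_u = 12.4405
Node d (S = 78): continuation = 1/1.12·[0.5778·33.0000 + 0.4222·103.2000] = 55.9286; exercise value = 72.0000 > continuation, so V_d = 72.0000 (exercise)
Node 0 (S = 130): continuation = 1/1.12·[0.5778·12.4405 + 0.4222·72.0000] = 33.5606; exercise value = 20.0000 ≤ continuation, so V_0 = 33.5606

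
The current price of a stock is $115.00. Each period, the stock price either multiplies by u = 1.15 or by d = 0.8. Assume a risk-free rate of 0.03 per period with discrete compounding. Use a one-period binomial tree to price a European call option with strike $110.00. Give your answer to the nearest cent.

Risk-neutral probability p = (1 + 0.03 − 0.8)/(1.15 − 0.8) = 0.2300/0.3500 = 0.6571
Terminal stock prices: S_u = 132.2, S_d = 92
Terminal payoffs (S − K): max(22.25, 0) = 22.25, max(-18, 0) = 0
Node 0 (S = 115): V_0 = 1/1.03·[0.6571·22.2500 + 0.3429·0.0000] = 14.1956

$14.20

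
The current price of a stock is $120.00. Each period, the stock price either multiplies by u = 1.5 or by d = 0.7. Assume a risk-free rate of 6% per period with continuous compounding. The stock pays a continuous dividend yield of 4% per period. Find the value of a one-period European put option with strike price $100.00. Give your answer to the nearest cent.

$9.04

Per-period risk-free factor R = e^0.06 = 1.0618; dividend-adjusted growth = e^(0.06−0.04) = 1.0202.
Risk-neutral probability p = (1.0202 − 0.7)/(1.5 − 0.7) = 0.3202/0.8000 = 0.4003
Terminal stock prices: S_u = 180, S_d = 84
Terminal payoffs (K − S): max(-80, 0) = 0, max(16, 0) = 16
Node 0 (S = 120): V_0 = e^(−0.06)·[0.4003·0.0000 + 0.5997·16.0000] = 9.0371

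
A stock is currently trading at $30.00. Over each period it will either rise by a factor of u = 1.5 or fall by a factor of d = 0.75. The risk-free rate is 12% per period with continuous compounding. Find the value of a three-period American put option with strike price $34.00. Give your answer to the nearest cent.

Risk-neutral probability p = (e^0.12 − 0.75)/(1.5 − 0.75) = 0.3775/0.7500 = 0.5033
Terminal stock prices: S_uuu = 101.2, S_uud = 50.62, S_udd = 25.31, S_ddd = 12.66
Terminal payoffs (K − S): max(-67.25, 0) = 0, max(-16.62, 0) = 0, max(8.688, 0) = 8.688, max(21.34, 0) = 21.34
Node uu (S = 67.5): continuation = e^(−0.12)·[0.5033·0.0000 + 0.4967·0.0000] = 0.0000; exercise value = 0.0000 ≤ continuation, so V_uu = 0.0000
Node ud (S = 33.75): continuation = e^(−0.12)·[0.5033·0.0000 + 0.4967·8.6875] = 3.8269; exercise value = 0.2500 ≤ continuation, so V_ud = 3.8269
Node dd (S = 16.88): continuation = e^(−0.12)·[0.5033·8.6875 + 0.4967·21.3438] = 13.2803; exercise value = 17.1250 > continuation, so V_dd = 17.1250 (exercise)
Node u (S = 45): continuation = e^(−0.12)·[0.5033·0.0000 + 0.4967·3.8269] = 1.6858; exercise value = 0.0000 ≤ continuation, so V_u = 1.6858
Node d (S = 22.5): continuation = e^(−0.12)·[0.5033·3.8269 + 0.4967·17.1250] = 9.2521; exercise value = 11.5000 > continuation, so V_d = 11.5000 (exercise)
Node 0 (S = 30): continuation = e^(−0.12)·[0.5033·1.6858 + 0.4967·11.5000] = 5.8184; exercise value = 4.0000 ≤ continuation, so V_0 = 5.8184

$5.82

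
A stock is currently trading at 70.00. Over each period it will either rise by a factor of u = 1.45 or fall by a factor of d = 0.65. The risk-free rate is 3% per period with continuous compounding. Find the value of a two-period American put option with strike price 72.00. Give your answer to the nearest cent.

14.90

Risk-neutral probability p = (e^0.03 − 0.65)/(1.45 − 0.65) = 0.3805/0.8000 = 0.4756
Terminal stock prices: S_uu = 147.2, S_ud = 65.98, S_dd = 29.58
Terminal payoffs (K − S): max(-75.18, 0) = 0, max(6.025, 0) = 6.025, max(42.42, 0) = 42.42
Node u (S = 101.5): continuation = e^(−0.03)·[0.4756·0.0000 + 0.5244·6.0250] = 3.0663; exercise value = 0.0000 ≤ continuation, so V_u = 3.0663
Node d (S = 45.5): continuation = e^(−0.03)·[0.4756·6.0250 + 0.5244·42.4250] = 24.3721; exercise value = 26.5000 > continuation, so V_d = 26.5000 (exercise)
Node 0 (S = 70): continuation = e^(−0.03)·[0.4756·3.0663 + 0.5244·26.5000] = 14.9019; exercise value = 2.0000 ≤ continuation, so V_0 = 14.9019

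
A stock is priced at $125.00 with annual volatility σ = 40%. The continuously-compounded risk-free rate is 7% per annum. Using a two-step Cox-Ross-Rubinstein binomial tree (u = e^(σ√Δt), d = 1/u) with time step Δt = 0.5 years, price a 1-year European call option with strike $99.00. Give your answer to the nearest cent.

CRR parameters: u = e^(σ√Δt) = e^(0.4·√0.5) = 1.3269, d = 1/u = 0.7536
Per-period rate: rΔt = 0.07·0.5 = 0.035, so R = e^0.035 = 1.0356
Risk-neutral probability p = (e^0.035 − 0.7536)/(1.3269 − 0.7536) = 0.2820/0.5733 = 0.4919
Terminal stock prices: S_uu = 220.1, S_ud = 125, S_dd = 71
Terminal payoffs (S − K): max(121.1, 0) = 121.1, max(26, 0) = 26, max(-28, 0) = 0
Node u (S = 165.9): V_u = e^(−0.035)·[0.4919·121.0818 + 0.5081·26.0000] = 70.2671
Node d (S = 94.2): V_d = e^(−0.035)·[0.4919·26.0000 + 0.5081·0.0000] = 12.3493
Node 0 (S = 125): V_0 = e^(−0.035)·[0.4919·70.2671 + 0.5081·12.3493] = 39.4340

$39.43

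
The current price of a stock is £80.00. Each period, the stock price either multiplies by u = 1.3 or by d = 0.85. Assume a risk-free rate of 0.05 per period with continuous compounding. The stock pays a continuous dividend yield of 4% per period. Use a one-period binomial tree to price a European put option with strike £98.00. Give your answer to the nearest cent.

Per-period risk-free factor R = e^0.05 = 1.0513; dividend-adjusted growth = e^(0.05−0.04) = 1.0101.
Risk-neutral probability p = (1.0101 − 0.85)/(1.3 − 0.85) = 0.1601/0.4500 = 0.3557
Terminal stock prices: S_u = 104, S_d = 68
Terminal payoffs (K − S): max(-6, 0) = 0, max(30, 0) = 30
Node 0 (S = 80): V_0 = e^(−0.05)·[0.3557·0.0000 + 0.6443·30.0000] = 18.3873

£18.39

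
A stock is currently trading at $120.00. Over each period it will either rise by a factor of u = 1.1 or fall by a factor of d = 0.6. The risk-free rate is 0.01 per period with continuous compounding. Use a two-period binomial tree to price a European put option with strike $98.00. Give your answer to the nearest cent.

Risk-neutral probability p = (e^0.01 − 0.6)/(1.1 − 0.6) = 0.4101/0.5000 = 0.8201
Terminal stock prices: S_uu = 145.2, S_ud = 79.2, S_dd = 43.2
Terminal payoffs (K − S): max(-47.2, 0) = 0, max(18.8, 0) = 18.8, max(54.8, 0) = 54.8
Node u (S = 132): V_u = e^(−0.01)·[0.8201·0.0000 + 0.1799·18.8000] = 3.3485
Node d (S = 72): V_d = e^(−0.01)·[0.8201·18.8000 + 0.1799·54.8000] = 25.0249
Node 0 (S = 120): V_0 = e^(−0.01)·[0.8201·3.3485 + 0.1799·25.0249] = 7.1759

$7.18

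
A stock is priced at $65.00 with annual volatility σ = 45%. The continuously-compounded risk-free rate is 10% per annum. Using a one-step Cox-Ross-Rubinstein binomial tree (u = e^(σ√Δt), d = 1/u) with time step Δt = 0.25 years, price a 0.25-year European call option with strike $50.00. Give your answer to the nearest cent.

CRR parameters: u = e^(σ√Δt) = e^(0.45·√0.25) = 1.2523, d = 1/u = 0.7985
Per-period rate: rΔt = 0.1·0.25 = 0.025, so R = e^0.025 = 1.0253
Risk-neutral probability p = (e^0.025 − 0.7985)/(1.2523 − 0.7985) = 0.2268/0.4538 = 0.4998
Terminal stock prices: S_u = 81.4, S_d = 51.9
Terminal payoffs (S − K): max(31.4, 0) = 31.4, max(1.904, 0) = 1.904
Node 0 (S = 65): V_0 = e^(−0.025)·[0.4998·31.4010 + 0.5002·1.9036] = 16.2345

$16.23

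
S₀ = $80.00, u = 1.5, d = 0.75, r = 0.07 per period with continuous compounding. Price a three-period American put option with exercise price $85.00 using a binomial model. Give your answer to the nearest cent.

$15.27

Risk-neutral probability p = (e^0.07 − 0.75)/(1.5 − 0.75) = 0.3225/0.7500 = 0.4300
Terminal stock prices: S_uuu = 270, S_uud = 135, S_udd = 67.5, S_ddd = 33.75
Terminal payoffs (K − S): max(-185, 0) = 0, max(-50, 0) = 0, max(17.5, 0) = 17.5, max(51.25, 0) = 51.25
Node uu (S = 180): continuation = e^(−0.07)·[0.4300·0.0000 + 0.5700·0.0000] = 0.0000; exercise value = 0.0000 ≤ continuation, so V_uu = 0.0000
Node ud (S = 90): continuation = e^(−0.07)·[0.4300·0.0000 + 0.5700·17.5000] = 9.3005; exercise value = 0.0000 ≤ continuation, so V_ud = 9.3005
Node dd (S = 45): continuation = e^(−0.07)·[0.4300·17.5000 + 0.5700·51.2500] = 34.2535; exercise value = 40.0000 > continuation, so V_dd = 40.0000 (exercise)
Node u (S = 120): continuation = e^(−0.07)·[0.4300·0.0000 + 0.5700·9.3005] = 4.9428; exercise value = 0.0000 ≤ continuation, so V_u = 4.9428
Node d (S = 60): continuation = e^(−0.07)·[0.4300·9.3005 + 0.5700·40.0000] = 24.9871; exercise value = 25.0000 > continuation, so V_d = 25.0000 (exercise)
Node 0 (S = 80): continuation = e^(−0.07)·[0.4300·4.9428 + 0.5700·25.0000] = 15.2681; exercise value = 5.0000 ≤ continuation, so V_0 = 15.2681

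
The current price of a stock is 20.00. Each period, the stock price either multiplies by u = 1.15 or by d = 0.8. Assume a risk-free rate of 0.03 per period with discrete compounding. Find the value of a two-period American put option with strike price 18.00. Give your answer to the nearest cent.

0.67

Risk-neutral probability p = (1 + 0.03 − 0.8)/(1.15 − 0.8) = 0.2300/0.3500 = 0.6571
Terminal stock prices: S_uu = 26.45, S_ud = 18.4, S_dd = 12.8
Terminal payoffs (K − S): max(-8.45, 0) = 0, max(-0.4, 0) = 0, max(5.2, 0) = 5.2
Node u (S = 23): continuation = 1/1.03·[0.6571·0.0000 + 0.3429·0.0000] = 0.0000; exercise value = 0.0000 ≤ continuation, so V_u = 0.0000
Node d (S = 16): continuation = 1/1.03·[0.6571·0.0000 + 0.3429·5.2000] = 1.7309; exercise value = 2.0000 > continuation, so V_d = 2.0000 (exercise)
Node 0 (S = 20): continuation = 1/1.03·[0.6571·0.0000 + 0.3429·2.0000] = 0.6657; exercise value = 0.0000 ≤ continuation, so V_0 = 0.6657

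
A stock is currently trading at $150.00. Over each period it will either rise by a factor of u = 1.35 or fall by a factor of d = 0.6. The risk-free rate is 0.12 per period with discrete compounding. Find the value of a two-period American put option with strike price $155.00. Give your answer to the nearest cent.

$23.48

Risk-neutral probability p = (1 + 0.12 − 0.6)/(1.35 − 0.6) = 0.5200/0.7500 = 0.6933
Terminal stock prices: S_uu = 273.4, S_ud = 121.5, S_dd = 54
Terminal payoffs (K − S): max(-118.4, 0) = 0, max(33.5, 0) = 33.5, max(101, 0) = 101
Node u (S = 202.5): continuation = 1/1.12·[0.6933·0.0000 + 0.3067·33.5000] = 9.1726; exercise value = 0.0000 ≤ continuation, so V_u = 9.1726
Node d (S = 90): continuation = 1/1.12·[0.6933·33.5000 + 0.3067·101.0000] = 48.3929; exercise value = 65.0000 > continuation, so V_d = 65.0000 (exercise)
Node 0 (S = 150): continuation = 1/1.12·[0.6933·9.1726 + 0.3067·65.0000] = 23.4759; exercise value = 5.0000 ≤ continuation, so V_0 = 23.4759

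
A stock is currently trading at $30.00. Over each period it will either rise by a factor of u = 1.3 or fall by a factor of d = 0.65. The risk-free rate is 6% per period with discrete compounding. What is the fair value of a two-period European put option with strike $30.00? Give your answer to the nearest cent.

Risk-neutral probability p = (1 + 0.06 − 0.65)/(1.3 − 0.65) = 0.4100/0.6500 = 0.6308
Terminal stock prices: S_uu = 50.7, S_ud = 25.35, S_dd = 12.68
Terminal payoffs (K − S): max(-20.7, 0) = 0, max(4.65, 0) = 4.65, max(17.32, 0) = 17.32
Node u (S = 39): V_u = 1/1.06·[0.6308·0.0000 + 0.3692·4.6500] = 1.6197
Node d (S = 19.5): V_d = 1/1.06·[0.6308·4.6500 + 0.3692·17.3250] = 8.8019
Node 0 (S = 30): V_0 = 1/1.06·[0.6308·1.6197 + 0.3692·8.8019] = 4.0298

$4.03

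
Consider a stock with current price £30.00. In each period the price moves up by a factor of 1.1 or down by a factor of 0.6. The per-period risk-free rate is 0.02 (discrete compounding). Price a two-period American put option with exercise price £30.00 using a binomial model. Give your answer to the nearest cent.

Risk-neutral probability p = (1 + 0.02 − 0.6)/(1.1 − 0.6) = 0.4200/0.5000 = 0.8400
Terminal stock prices: S_uu = 36.3, S_ud = 19.8, S_dd = 10.8
Terminal payoffs (K − S): max(-6.3, 0) = 0, max(10.2, 0) = 10.2, max(19.2, 0) = 19.2
Node u (S = 33): continuation = 1/1.02·[0.8400·0.0000 + 0.1600·10.2000] = 1.6000; exercise value = 0.0000 ≤ continuation, so V_u = 1.6000
Node d (S = 18): continuation = 1/1.02·[0.8400·10.2000 + 0.1600·19.2000] = 11.4118; exercise value = 12.0000 > continuation, so V_d = 12.0000 (exercise)
Node 0 (S = 30): continuation = 1/1.02·[0.8400·1.6000 + 0.1600·12.0000] = 3.2000; exercise value = 0.0000 ≤ continuation, so V_0 = 3.2000

£3.20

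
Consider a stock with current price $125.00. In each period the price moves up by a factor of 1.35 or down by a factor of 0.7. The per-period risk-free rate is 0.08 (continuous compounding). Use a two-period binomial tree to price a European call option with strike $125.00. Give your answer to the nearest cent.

$30.46

Risk-neutral probability p = (e^0.08 − 0.7)/(1.35 − 0.7) = 0.3833/0.6500 = 0.5897
Terminal stock prices: S_uu = 227.8, S_ud = 118.1, S_dd = 61.25
Terminal payoffs (S − K): max(102.8, 0) = 102.8, max(-6.875, 0) = 0, max(-63.75, 0) = 0
Node u (S = 168.8): V_u = e^(−0.08)·[0.5897·102.8125 + 0.4103·0.0000] = 55.9646
Node d (S = 87.5): V_d = e^(−0.08)·[0.5897·0.0000 + 0.4103·0.0000] = 0.0000
Node 0 (S = 125): V_0 = e^(−0.08)·[0.5897·55.9646 + 0.4103·0.0000] = 30.4635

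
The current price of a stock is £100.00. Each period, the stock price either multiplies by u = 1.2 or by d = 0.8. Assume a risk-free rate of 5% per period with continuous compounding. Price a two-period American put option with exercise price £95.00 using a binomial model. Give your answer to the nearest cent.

£5.31

Risk-neutral probability p = (e^0.05 − 0.8)/(1.2 − 0.8) = 0.2513/0.4000 = 0.6282
Terminal stock prices: S_uu = 144, S_ud = 96, S_dd = 64
Terminal payoffs (K − S): max(-49, 0) = 0, max(-1, 0) = 0, max(31, 0) = 31
Node u (S = 120): continuation = e^(−0.05)·[0.6282·0.0000 + 0.3718·0.0000] = 0.0000; exercise value = 0.0000 ≤ continuation, so V_u = 0.0000
Node d (S = 80): continuation = e^(−0.05)·[0.6282·0.0000 + 0.3718·31.0000] = 10.9643; exercise value = 15.0000 > continuation, so V_d = 15.0000 (exercise)
Node 0 (S = 100): continuation = e^(−0.05)·[0.6282·0.0000 + 0.3718·15.0000] = 5.3053; exercise value = 0.0000 ≤ continuation, so V_0 = 5.3053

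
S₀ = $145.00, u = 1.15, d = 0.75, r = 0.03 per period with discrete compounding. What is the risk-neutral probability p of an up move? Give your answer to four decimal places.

Risk-neutral probability p = (1 + 0.03 − 0.75)/(1.15 − 0.75) = 0.2800/0.4000 = 0.7000

p = 0.7000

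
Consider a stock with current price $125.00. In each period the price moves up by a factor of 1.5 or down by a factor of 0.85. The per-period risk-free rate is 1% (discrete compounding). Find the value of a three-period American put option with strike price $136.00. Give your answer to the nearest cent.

$25.60

Risk-neutral probability p = (1 + 0.01 − 0.85)/(1.5 − 0.85) = 0.1600/0.6500 = 0.2462
Terminal stock prices: S_uuu = 421.9, S_uud = 239.1, S_udd = 135.5, S_ddd = 76.77
Terminal payoffs (K − S): max(-285.9, 0) = 0, max(-103.1, 0) = 0, max(0.5313, 0) = 0.5313, max(59.23, 0) = 59.23
Node uu (S = 281.2): continuation = 1/1.01·[0.2462·0.0000 + 0.7538·0.0000] = 0.0000; exercise value = 0.0000 ≤ continuation, so V_uu = 0.0000
Node ud (S = 159.4): continuation = 1/1.01·[0.2462·0.0000 + 0.7538·0.5313] = 0.3965; exercise value = 0.0000 ≤ continuation, so V_ud = 0.3965
Node dd (S = 90.31): continuation = 1/1.01·[0.2462·0.5313 + 0.7538·59.2344] = 44.3410; exercise value = 45.6875 > continuation, so V_dd = 45.6875 (exercise)
Node u (S = 187.5): continuation = 1/1.01·[0.2462·0.0000 + 0.7538·0.3965] = 0.2960; exercise value = 0.0000 ≤ continuation, so V_u = 0.2960
Node d (S = 106.2): continuation = 1/1.01·[0.2462·0.3965 + 0.7538·45.6875] = 34.1970; exercise value = 29.7500 ≤ continuation, so V_d = 34.1970
Node 0 (S = 125): continuation = 1/1.01·[0.2462·0.2960 + 0.7538·34.1970] = 25.5962; exercise value = 11.0000 ≤ continuation, so V_0 = 25.5962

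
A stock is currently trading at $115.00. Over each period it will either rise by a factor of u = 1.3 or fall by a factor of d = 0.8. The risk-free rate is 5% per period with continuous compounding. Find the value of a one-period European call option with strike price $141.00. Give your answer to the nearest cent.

Risk-neutral probability p = (e^0.05 − 0.8)/(1.3 − 0.8) = 0.2513/0.5000 = 0.5025
Terminal stock prices: S_u = 149.5, S_d = 92
Terminal payoffs (S − K): max(8.5, 0) = 8.5, max(-49, 0) = 0
Node 0 (S = 115): V_0 = e^(−0.05)·[0.5025·8.5000 + 0.4975·0.0000] = 4.0633

$4.06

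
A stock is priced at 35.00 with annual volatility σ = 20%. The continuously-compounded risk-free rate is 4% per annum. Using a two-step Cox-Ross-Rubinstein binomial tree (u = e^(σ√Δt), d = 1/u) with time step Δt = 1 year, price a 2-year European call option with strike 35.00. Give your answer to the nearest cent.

CRR parameters: u = e^(σ√Δt) = e^(0.2·√1) = 1.2214, d = 1/u = 0.8187
Per-period rate: rΔt = 0.04·1 = 0.04, so R = e^0.04 = 1.0408
Risk-neutral probability p = (e^0.04 − 0.8187)/(1.2214 − 0.8187) = 0.2221/0.4027 = 0.5515
Terminal stock prices: S_uu = 52.21, S_ud = 35, S_dd = 23.46
Terminal payoffs (S − K): max(17.21, 0) = 17.21, max(0, 0) = 0, max(-11.54, 0) = 0
Node u (S = 42.75): V_u = e^(−0.04)·[0.5515·17.2139 + 0.4485·0.0000] = 9.1215
Node d (S = 28.66): V_d = e^(−0.04)·[0.5515·0.0000 + 0.4485·0.0000] = 0.0000
Node 0 (S = 35): V_0 = e^(−0.04)·[0.5515·9.1215 + 0.4485·0.0000] = 4.8334

4.83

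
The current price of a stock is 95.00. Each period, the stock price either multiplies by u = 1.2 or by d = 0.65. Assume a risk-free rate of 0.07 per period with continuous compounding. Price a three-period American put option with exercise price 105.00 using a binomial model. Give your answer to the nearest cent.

Risk-neutral probability p = (e^0.07 − 0.65)/(1.2 − 0.65) = 0.4225/0.5500 = 0.7682
Terminal stock prices: S_uuu = 164.2, S_uud = 88.92, S_udd = 48.17, S_ddd = 26.09
Terminal payoffs (K − S): max(-59.16, 0) = 0, max(16.08, 0) = 16.08, max(56.83, 0) = 56.83, max(78.91, 0) = 78.91
Node uu (S = 136.8): continuation = e^(−0.07)·[0.7682·0.0000 + 0.2318·16.0800] = 3.4754; exercise value = 0.0000 ≤ continuation, so V_uu = 3.4754
Node ud (S = 74.1): continuation = e^(−0.07)·[0.7682·16.0800 + 0.2318·56.8350] = 23.8014; exercise value = 30.9000 > continuation, so V_ud = 30.9000 (exercise)
Node dd (S = 40.14): continuation = e^(−0.07)·[0.7682·56.8350 + 0.2318·78.9106] = 57.7639; exercise value = 64.8625 > continuation, so V_dd = 64.8625 (exercise)
Node u (S = 114): continuation = e^(−0.07)·[0.7682·3.4754 + 0.2318·30.9000] = 9.1678; exercise value = 0.0000 ≤ continuation, so V_u = 9.1678
Node d (S = 61.75): continuation = e^(−0.07)·[0.7682·30.9000 + 0.2318·64.8625] = 36.1514; exercise value = 43.2500 > continuation, so V_d = 43.2500 (exercise)
Node 0 (S = 95): continuation = e^(−0.07)·[0.7682·9.1678 + 0.2318·43.2500] = 15.9142; exercise value = 10.0000 ≤ continuation, so V_0 = 15.9142

15.91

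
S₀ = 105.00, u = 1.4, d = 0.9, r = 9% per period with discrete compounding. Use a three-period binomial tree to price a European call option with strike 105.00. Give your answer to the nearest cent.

29.16

Risk-neutral probability p = (1 + 0.09 − 0.9)/(1.4 − 0.9) = 0.1900/0.5000 = 0.3800
Terminal stock prices: S_uuu = 288.1, S_uud = 185.2, S_udd = 119.1, S_ddd = 76.55
Terminal payoffs (S − K): max(183.1, 0) = 183.1, max(80.22, 0) = 80.22, max(14.07, 0) = 14.07, max(-28.45, 0) = 0
Node uu (S = 205.8): V_uu = 1/1.09·[0.3800·183.1200 + 0.6200·80.2200] = 109.4697
Node ud (S = 132.3): V_ud = 1/1.09·[0.3800·80.2200 + 0.6200·14.0700] = 35.9697
Node dd (S = 85.05): V_dd = 1/1.09·[0.3800·14.0700 + 0.6200·0.0000] = 4.9051
Node u (S = 147): V_u = 1/1.09·[0.3800·109.4697 + 0.6200·35.9697] = 58.6236
Node d (S = 94.5): V_d = 1/1.09·[0.3800·35.9697 + 0.6200·4.9051] = 15.3300
Node 0 (S = 105): V_0 = 1/1.09·[0.3800·58.6236 + 0.6200·15.3300] = 29.1574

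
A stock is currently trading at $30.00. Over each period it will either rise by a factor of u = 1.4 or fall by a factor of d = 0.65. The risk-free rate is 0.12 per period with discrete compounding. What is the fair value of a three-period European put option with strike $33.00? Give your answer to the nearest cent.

$3.76

Risk-neutral probability p = (1 + 0.12 − 0.65)/(1.4 − 0.65) = 0.4700/0.7500 = 0.6267
Terminal stock prices: S_uuu = 82.32, S_uud = 38.22, S_udd = 17.75, S_ddd = 8.239
Terminal payoffs (K − S): max(-49.32, 0) = 0, max(-5.22, 0) = 0, max(15.25, 0) = 15.25, max(24.76, 0) = 24.76
Node uu (S = 58.8): V_uu = 1/1.12·[0.6267·0.0000 + 0.3733·0.0000] = 0.0000
Node ud (S = 27.3): V_ud = 1/1.12·[0.6267·0.0000 + 0.3733·15.2550] = 5.0850
Node dd (S = 12.68): V_dd = 1/1.12·[0.6267·15.2550 + 0.3733·24.7613] = 16.7893
Node u (S = 42): V_u = 1/1.12·[0.6267·0.0000 + 0.3733·5.0850] = 1.6950
Node d (S = 19.5): V_d = 1/1.12·[0.6267·5.0850 + 0.3733·16.7893] = 8.4416
Node 0 (S = 30): V_0 = 1/1.12·[0.6267·1.6950 + 0.3733·8.4416] = 3.7623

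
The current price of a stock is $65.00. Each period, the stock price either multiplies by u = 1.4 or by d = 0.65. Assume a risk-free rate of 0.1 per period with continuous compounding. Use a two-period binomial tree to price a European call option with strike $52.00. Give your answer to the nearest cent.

Risk-neutral probability p = (e^0.1 − 0.65)/(1.4 − 0.65) = 0.4552/0.7500 = 0.6069
Terminal stock prices: S_uu = 127.4, S_ud = 59.15, S_dd = 27.46
Terminal payoffs (S − K): max(75.4, 0) = 75.4, max(7.15, 0) = 7.15, max(-24.54, 0) = 0
Node u (S = 91): V_u = e^(−0.1)·[0.6069·75.4000 + 0.3931·7.1500] = 43.9485
Node d (S = 42.25): V_d = e^(−0.1)·[0.6069·7.1500 + 0.3931·0.0000] = 3.9264
Node 0 (S = 65): V_0 = e^(−0.1)·[0.6069·43.9485 + 0.3931·3.9264] = 25.5305

$25.53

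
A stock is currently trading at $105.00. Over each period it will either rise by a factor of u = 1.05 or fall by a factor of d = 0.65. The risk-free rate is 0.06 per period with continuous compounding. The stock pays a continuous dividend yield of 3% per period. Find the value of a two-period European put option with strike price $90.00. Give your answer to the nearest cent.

$1.61

Per-period risk-free factor R = e^0.06 = 1.0618; dividend-adjusted growth = e^(0.06−0.03) = 1.0305.
Risk-neutral probability p = (1.0305 − 0.65)/(1.05 − 0.65) = 0.3805/0.4000 = 0.9511
Terminal stock prices: S_uu = 115.8, S_ud = 71.66, S_dd = 44.36
Terminal payoffs (K − S): max(-25.76, 0) = 0, max(18.34, 0) = 18.34, max(45.64, 0) = 45.64
Node u (S = 110.2): V_u = e^(−0.06)·[0.9511·0.0000 + 0.0489·18.3375] = 0.8439
Node d (S = 68.25): V_d = e^(−0.06)·[0.9511·18.3375 + 0.0489·45.6375] = 18.5259
Node 0 (S = 105): V_0 = e^(−0.06)·[0.9511·0.8439 + 0.0489·18.5259] = 1.6084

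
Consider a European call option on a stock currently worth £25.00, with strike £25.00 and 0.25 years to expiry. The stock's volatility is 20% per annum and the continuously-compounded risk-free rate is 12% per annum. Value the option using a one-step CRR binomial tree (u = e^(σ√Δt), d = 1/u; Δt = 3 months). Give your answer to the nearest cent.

CRR parameters: u = e^(σ√Δt) = e^(0.2·√0.25) = 1.1052, d = 1/u = 0.9048
Per-period rate: rΔt = 0.12·0.25 = 0.03, so R = e^0.03 = 1.0305
Risk-neutral probability p = (e^0.03 − 0.9048)/(1.1052 − 0.9048) = 0.1256/0.2003 = 0.6270
Terminal stock prices: S_u = 27.63, S_d = 22.62
Terminal payoffs (S − K): max(2.629, 0) = 2.629, max(-2.379, 0) = 0
Node 0 (S = 25): V_0 = e^(−0.03)·[0.6270·2.6293 + 0.3730·0.0000] = 1.5999

£1.60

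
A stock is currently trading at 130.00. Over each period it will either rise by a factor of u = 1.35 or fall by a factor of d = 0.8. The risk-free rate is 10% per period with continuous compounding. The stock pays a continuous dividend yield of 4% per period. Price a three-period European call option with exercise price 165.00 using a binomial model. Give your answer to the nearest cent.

Per-period risk-free factor R = e^0.1 = 1.1052; dividend-adjusted growth = e^(0.1−0.04) = 1.0618.
Risk-neutral probability p = (1.0618 − 0.8)/(1.35 − 0.8) = 0.2618/0.5500 = 0.4761
Terminal stock prices: S_uuu = 319.8, S_uud = 189.5, S_udd = 112.3, S_ddd = 66.56
Terminal payoffs (S − K): max(154.8, 0) = 154.8, max(24.54, 0) = 24.54, max(-52.68, 0) = 0, max(-98.44, 0) = 0
Node uu (S = 236.9): V_uu = e^(−0.1)·[0.4761·154.8488 + 0.5239·24.5400] = 78.3369
Node ud (S = 140.4): V_ud = e^(−0.1)·[0.4761·24.5400 + 0.5239·0.0000] = 10.5709
Node dd (S = 83.2): V_dd = e^(−0.1)·[0.4761·0.0000 + 0.5239·0.0000] = 0.0000
Node u (S = 175.5): V_u = e^(−0.1)·[0.4761·78.3369 + 0.5239·10.5709] = 38.7560
Node d (S = 104): V_d = e^(−0.1)·[0.4761·10.5709 + 0.5239·0.0000] = 4.5536
Node 0 (S = 130): V_0 = e^(−0.1)·[0.4761·38.7560 + 0.5239·4.5536] = 18.8534

18.85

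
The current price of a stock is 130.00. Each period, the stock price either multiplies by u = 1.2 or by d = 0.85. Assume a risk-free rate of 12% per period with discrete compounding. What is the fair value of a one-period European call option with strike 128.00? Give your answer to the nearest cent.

Risk-neutral probability p = (1 + 0.12 − 0.85)/(1.2 − 0.85) = 0.2700/0.3500 = 0.7714
Terminal stock prices: S_u = 156, S_d = 110.5
Terminal payoffs (S − K): max(28, 0) = 28, max(-17.5, 0) = 0
Node 0 (S = 130): V_0 = 1/1.12·[0.7714·28.0000 + 0.2286·0.0000] = 19.2857

19.29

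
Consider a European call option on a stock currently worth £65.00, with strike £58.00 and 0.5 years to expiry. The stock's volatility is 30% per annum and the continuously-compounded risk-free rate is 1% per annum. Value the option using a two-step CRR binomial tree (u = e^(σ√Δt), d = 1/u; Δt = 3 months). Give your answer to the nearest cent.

CRR parameters: u = e^(σ√Δt) = e^(0.3·√0.25) = 1.1618, d = 1/u = 0.8607
Per-period rate: rΔt = 0.01·0.25 = 0.0025, so R = e^0.0025 = 1.0025
Risk-neutral probability p = (e^0.0025 − 0.8607)/(1.1618 − 0.8607) = 0.1418/0.3011 = 0.4709
Terminal stock prices: S_uu = 87.74, S_ud = 65, S_dd = 48.15
Terminal payoffs (S − K): max(29.74, 0) = 29.74, max(7, 0) = 7, max(-9.847, 0) = 0
Node u (S = 75.52): V_u = e^(−0.0025)·[0.4709·29.7408 + 0.5291·7.0000] = 17.6640
Node d (S = 55.95): V_d = e^(−0.0025)·[0.4709·7.0000 + 0.5291·0.0000] = 3.2879
Node 0 (S = 65): V_0 = e^(−0.0025)·[0.4709·17.6640 + 0.5291·3.2879] = 10.0323

£10.03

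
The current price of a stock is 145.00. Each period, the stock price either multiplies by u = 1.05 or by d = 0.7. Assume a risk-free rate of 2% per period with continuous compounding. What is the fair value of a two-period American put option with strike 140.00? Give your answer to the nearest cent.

Risk-neutral probability p = (e^0.02 − 0.7)/(1.05 − 0.7) = 0.3202/0.3500 = 0.9149
Terminal stock prices: S_uu = 159.9, S_ud = 106.6, S_dd = 71.05
Terminal payoffs (K − S): max(-19.86, 0) = 0, max(33.43, 0) = 33.43, max(68.95, 0) = 68.95
Node u (S = 152.2): continuation = e^(−0.02)·[0.9149·0.0000 + 0.0851·33.4250] = 2.7894; exercise value = 0.0000 ≤ continuation, so V_u = 2.7894
Node d (S = 101.5): continuation = e^(−0.02)·[0.9149·33.4250 + 0.0851·68.9500] = 35.7278; exercise value = 38.5000 > continuation, so V_d = 38.5000 (exercise)
Node 0 (S = 145): continuation = e^(−0.02)·[0.9149·2.7894 + 0.0851·38.5000] = 5.7143; exercise value = 0.0000 ≤ continuation, so V_0 = 5.7143

5.71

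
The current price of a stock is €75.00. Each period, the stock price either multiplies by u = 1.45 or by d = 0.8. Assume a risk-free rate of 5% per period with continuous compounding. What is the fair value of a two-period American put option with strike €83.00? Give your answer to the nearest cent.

€13.42

Risk-neutral probability p = (e^0.05 − 0.8)/(1.45 − 0.8) = 0.2513/0.6500 = 0.3866
Terminal stock prices: S_uu = 157.7, S_ud = 87, S_dd = 48
Terminal payoffs (K − S): max(-74.69, 0) = 0, max(-4, 0) = 0, max(35, 0) = 35
Node u (S = 108.8): continuation = e^(−0.05)·[0.3866·0.0000 + 0.6134·0.0000] = 0.0000; exercise value = 0.0000 ≤ continuation, so V_u = 0.0000
Node d (S = 60): continuation = e^(−0.05)·[0.3866·0.0000 + 0.6134·35.0000] = 20.4229; exercise value = 23.0000 > continuation, so V_d = 23.0000 (exercise)
Node 0 (S = 75): continuation = e^(−0.05)·[0.3866·0.0000 + 0.6134·23.0000] = 13.4208; exercise value = 8.0000 ≤ continuation, so V_0 = 13.4208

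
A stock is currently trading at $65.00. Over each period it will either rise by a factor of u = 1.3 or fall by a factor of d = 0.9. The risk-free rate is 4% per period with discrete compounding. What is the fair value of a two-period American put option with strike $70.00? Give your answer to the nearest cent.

$7.19

Risk-neutral probability p = (1 + 0.04 − 0.9)/(1.3 − 0.9) = 0.1400/0.4000 = 0.3500
Terminal stock prices: S_uu = 109.9, S_ud = 76.05, S_dd = 52.65
Terminal payoffs (K − S): max(-39.85, 0) = 0, max(-6.05, 0) = 0, max(17.35, 0) = 17.35
Node u (S = 84.5): continuation = 1/1.04·[0.3500·0.0000 + 0.6500·0.0000] = 0.0000; exercise value = 0.0000 ≤ continuation, so V_u = 0.0000
Node d (S = 58.5): continuation = 1/1.04·[0.3500·0.0000 + 0.6500·17.3500] = 10.8437; exercise value = 11.5000 > continuation, so V_d = 11.5000 (exercise)
Node 0 (S = 65): continuation = 1/1.04·[0.3500·0.0000 + 0.6500·11.5000] = 7.1875; exercise value = 5.0000 ≤ continuation, so V_0 = 7.1875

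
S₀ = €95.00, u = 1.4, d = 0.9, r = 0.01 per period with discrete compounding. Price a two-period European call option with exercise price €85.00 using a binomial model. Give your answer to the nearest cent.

Risk-neutral probability p = (1 + 0.01 − 0.9)/(1.4 − 0.9) = 0.1100/0.5000 = 0.2200
Terminal stock prices: S_uu = 186.2, S_ud = 119.7, S_dd = 76.95
Terminal payoffs (S − K): max(101.2, 0) = 101.2, max(34.7, 0) = 34.7, max(-8.05, 0) = 0
Node u (S = 133): V_u = 1/1.01·[0.2200·101.2000 + 0.7800·34.7000] = 48.8416
Node d (S = 85.5): V_d = 1/1.01·[0.2200·34.7000 + 0.7800·0.0000] = 7.5584
Node 0 (S = 95): V_0 = 1/1.01·[0.2200·48.8416 + 0.7800·7.5584] = 16.4760

€16.48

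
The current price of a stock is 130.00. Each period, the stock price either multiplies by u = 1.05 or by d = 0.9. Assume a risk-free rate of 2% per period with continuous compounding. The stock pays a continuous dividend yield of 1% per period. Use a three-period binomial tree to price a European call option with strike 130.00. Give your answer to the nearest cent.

7.62

Per-period risk-free factor R = e^0.02 = 1.0202; dividend-adjusted growth = e^(0.02−0.01) = 1.0101.
Risk-neutral probability p = (1.0101 − 0.9)/(1.05 − 0.9) = 0.1101/0.1500 = 0.7337
Terminal stock prices: S_uuu = 150.5, S_uud = 129, S_udd = 110.6, S_ddd = 94.77
Terminal payoffs (S − K): max(20.49, 0) = 20.49, max(-1.007, 0) = 0, max(-19.43, 0) = 0, max(-35.23, 0) = 0
Node uu (S = 143.3): V_uu = e^(−0.02)·[0.7337·20.4913 + 0.2663·0.0000] = 14.7361
Node ud (S = 122.9): V_ud = e^(−0.02)·[0.7337·0.0000 + 0.2663·0.0000] = 0.0000
Node dd (S = 105.3): V_dd = e^(−0.02)·[0.7337·0.0000 + 0.2663·0.0000] = 0.0000
Node u (S = 136.5): V_u = e^(−0.02)·[0.7337·14.7361 + 0.2663·0.0000] = 10.5973
Node d (S = 117): V_d = e^(−0.02)·[0.7337·0.0000 + 0.2663·0.0000] = 0.0000
Node 0 (S = 130): V_0 = e^(−0.02)·[0.7337·10.5973 + 0.2663·0.0000] = 7.6210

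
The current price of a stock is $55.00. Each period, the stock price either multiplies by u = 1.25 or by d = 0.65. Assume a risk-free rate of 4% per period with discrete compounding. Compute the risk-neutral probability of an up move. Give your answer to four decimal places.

Risk-neutral probability p = (1 + 0.04 − 0.65)/(1.25 − 0.65) = 0.3900/0.6000 = 0.6500

p = 0.6500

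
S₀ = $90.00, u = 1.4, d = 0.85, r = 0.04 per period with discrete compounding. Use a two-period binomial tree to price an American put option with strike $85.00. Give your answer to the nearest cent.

$7.91

Risk-neutral probability p = (1 + 0.04 − 0.85)/(1.4 − 0.85) = 0.1900/0.5500 = 0.3455
Terminal stock prices: S_uu = 176.4, S_ud = 107.1, S_dd = 65.02
Terminal payoffs (K − S): max(-91.4, 0) = 0, max(-22.1, 0) = 0, max(19.98, 0) = 19.98
Node u (S = 126): continuation = 1/1.04·[0.3455·0.0000 + 0.6545·0.0000] = 0.0000; exercise value = 0.0000 ≤ continuation, so V_u = 0.0000
Node d (S = 76.5): continuation = 1/1.04·[0.3455·0.0000 + 0.6545·19.9750] = 12.5717; exercise value = 8.5000 ≤ continuation, so V_d = 12.5717
Node 0 (S = 90): continuation = 1/1.04·[0.3455·0.0000 + 0.6545·12.5717] = 7.9122; exercise value = 0.0000 ≤ continuation, so V_0 = 7.9122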